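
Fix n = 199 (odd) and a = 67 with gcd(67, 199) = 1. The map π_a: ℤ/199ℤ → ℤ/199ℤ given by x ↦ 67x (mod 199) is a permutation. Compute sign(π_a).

-1

Orbit of 82 under x↦67x: [82, 121, 147, 98, 198, 132, 88]… (length divides ord_199(67)).
π_67 has 4 disjoint cycles with lengths [66, 66, 66, 1] on {0,…,198}.
sign(π) = (−1)^{n − #cycles} = (−1)^{199−4} = (−1)^195 = -1.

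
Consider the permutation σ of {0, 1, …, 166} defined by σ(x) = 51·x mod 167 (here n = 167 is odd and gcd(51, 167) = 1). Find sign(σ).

Start at x=117: 117 → 122 → 43 → 22 → 120 → 108 → 164 → … (one orbit).
Decompose π into cycles: lengths [166, 1] (2 cycles, including the fixed point 0).
sign(π) = (−1)^{n − #cycles} = (−1)^{167−2} = (−1)^165 = -1.
Via Zolotarev, sign(π_{51}) = (51|167) = -1.

-1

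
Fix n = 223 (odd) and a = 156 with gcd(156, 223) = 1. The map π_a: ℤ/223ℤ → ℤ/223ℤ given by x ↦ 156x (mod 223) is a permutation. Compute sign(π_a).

+1

Orbit of 181 under x↦156x: [181, 138, 120, 211, 135, 98, 124]… (length divides ord_223(156)).
The orbit structure of x ↦ 156x mod 223: 3 orbits of sizes [111, 111, 1].
With 3 cycles on 223 points, sign = (−1)^{223−3} = +1.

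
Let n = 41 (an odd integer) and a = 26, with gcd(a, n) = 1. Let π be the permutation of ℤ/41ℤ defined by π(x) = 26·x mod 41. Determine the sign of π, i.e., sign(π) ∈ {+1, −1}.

-1

Start at x=3: 3 → 37 → 19 → 2 → 11 → 40 → 15 → … (one orbit).
Cycle lengths of π_26 on ℤ/41ℤ: [40, 1]; 2 cycles in total.
With 2 cycles on 41 points, sign = (−1)^{41−2} = -1.
Check: (26/41) = -1 by Zolotarev.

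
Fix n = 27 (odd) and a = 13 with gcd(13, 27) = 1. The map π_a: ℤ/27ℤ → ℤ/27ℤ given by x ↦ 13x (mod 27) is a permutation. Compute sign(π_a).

+1

Orbit of 7 under x↦13x: [7, 10, 22, 16, 19, 4, 25]… (length divides ord_27(13)).
Cycle lengths of π_13 on ℤ/27ℤ: [9, 9, 3, 3, 1, 1, 1]; 7 cycles in total.
With 7 cycles on 27 points, sign = (−1)^{27−7} = +1.
Check: (13/27) = +1 by Zolotarev.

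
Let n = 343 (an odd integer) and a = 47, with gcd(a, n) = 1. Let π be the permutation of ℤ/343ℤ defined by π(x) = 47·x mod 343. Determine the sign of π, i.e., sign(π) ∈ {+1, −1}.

Start at x=162: 162 → 68 → 109 → 321 → 338 → 108 → 274 → … (one orbit).
The orbit structure of x ↦ 47x mod 343: 4 orbits of sizes [294, 42, 6, 1].
With 4 cycles on 343 points, sign = (−1)^{343−4} = -1.
Zolotarev: (47|343) = -1, matching the cycle-count sign.

-1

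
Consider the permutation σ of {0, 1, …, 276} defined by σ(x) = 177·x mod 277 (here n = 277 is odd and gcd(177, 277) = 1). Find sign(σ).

+1

Orbit of 117 under x↦177x: [117, 211, 229, 91, 41, 55, 40]… (length divides ord_277(177)).
The orbit structure of x ↦ 177x mod 277: 3 orbits of sizes [138, 138, 1].
3 cycles on 277: each ℓ→(−1)^(ℓ−1), product (−1)^274 = +1.
Zolotarev: (177|277) = +1, matching the cycle-count sign.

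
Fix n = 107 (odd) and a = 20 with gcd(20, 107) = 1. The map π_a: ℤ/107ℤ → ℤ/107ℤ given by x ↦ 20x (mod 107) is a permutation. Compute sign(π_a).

Orbit of 36 under x↦20x: [36, 78, 62, 63, 83, 55, 30]… (length divides ord_107(20)).
2 cycles of lengths [106, 1].
Σ(ℓ_i−1) = 107−2 = 105; sign = (−1)^105 = -1.
Zolotarev: (20|107) = -1, matching the cycle-count sign.

-1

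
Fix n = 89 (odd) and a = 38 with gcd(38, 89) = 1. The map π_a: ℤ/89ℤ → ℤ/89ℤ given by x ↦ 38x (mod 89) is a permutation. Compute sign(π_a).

-1

Trace 50: π^k(50) = [50, 31, 21, 86, 64, 29, 34] for k=0..6.
Cycle lengths of π_38 on ℤ/89ℤ: [88, 1]; 2 cycles in total.
Σ(ℓ_i−1) = 89−2 = 87; sign = (−1)^87 = -1.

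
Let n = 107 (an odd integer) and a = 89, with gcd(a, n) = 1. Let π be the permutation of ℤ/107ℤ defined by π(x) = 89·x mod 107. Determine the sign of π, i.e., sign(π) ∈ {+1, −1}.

+1

Start at x=25: 25 → 85 → 75 → 41 → 11 → 16 → 33 → … (one orbit).
Cycle lengths of π_89 on ℤ/107ℤ: [53, 53, 1]; 3 cycles in total.
3 cycles on 107: each ℓ→(−1)^(ℓ−1), product (−1)^104 = +1.
Zolotarev: (89|107) = +1, matching the cycle-count sign.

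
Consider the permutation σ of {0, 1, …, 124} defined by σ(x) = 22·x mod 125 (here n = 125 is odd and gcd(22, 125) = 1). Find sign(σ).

-1

Orbit of 103 under x↦22x: [103, 16, 102, 119, 118, 96, 112]… (length divides ord_125(22)).
The orbit structure of x ↦ 22x mod 125: 4 orbits of sizes [100, 20, 4, 1].
With 4 cycles on 125 points, sign = (−1)^{125−4} = -1.
Zolotarev: (22|125) = -1, matching the cycle-count sign.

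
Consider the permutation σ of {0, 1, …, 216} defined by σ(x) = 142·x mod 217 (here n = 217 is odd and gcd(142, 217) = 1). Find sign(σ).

+1

Orbit of 51 under x↦142x: [51, 81, 1, 142, 200, 190, 72]… (length divides ord_217(142)).
Cycle lengths of π_142 on ℤ/217ℤ: [15, 15, 15, 15, 15, 15, 15, 15, 15, 15, 15, 15, 15, 15, 3, 3, 1]; 17 cycles in total.
Σ(ℓ_i−1) = 217−17 = 200; sign = (−1)^200 = +1.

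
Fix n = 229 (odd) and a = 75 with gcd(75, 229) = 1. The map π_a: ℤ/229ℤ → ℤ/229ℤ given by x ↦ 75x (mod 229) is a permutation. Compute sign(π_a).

+1

Trace 214: π^k(214) = [214, 20, 126, 61, 224, 83, 42] for k=0..6.
The orbit structure of x ↦ 75x mod 229: 5 orbits of sizes [57, 57, 57, 57, 1].
Σ(ℓ_i−1) = 229−5 = 224; sign = (−1)^224 = +1.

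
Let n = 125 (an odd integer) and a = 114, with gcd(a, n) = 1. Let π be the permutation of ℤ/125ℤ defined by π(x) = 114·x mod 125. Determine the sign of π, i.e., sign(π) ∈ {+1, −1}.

Orbit of 124 under x↦114x: [124, 11, 4, 81, 109, 51, 64]… (length divides ord_125(114)).
The orbit structure of x ↦ 114x mod 125: 7 orbits of sizes [50, 50, 10, 10, 2, 2, 1].
Σ(ℓ_i−1) = 125−7 = 118; sign = (−1)^118 = +1.
The Jacobi symbol (114|125) = +1 (Zolotarev) agrees.

+1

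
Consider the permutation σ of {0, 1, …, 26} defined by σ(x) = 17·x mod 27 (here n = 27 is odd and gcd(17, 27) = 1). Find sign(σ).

-1

Start at x=10: 10 → 8 → 1 → 17 → 19 → 26 → 10 (one orbit).
Cycle lengths of π_17 on ℤ/27ℤ: [6, 6, 6, 2, 2, 2, 2, 1]; 8 cycles in total.
Σ(ℓ_i−1) = 27−8 = 19; sign = (−1)^19 = -1.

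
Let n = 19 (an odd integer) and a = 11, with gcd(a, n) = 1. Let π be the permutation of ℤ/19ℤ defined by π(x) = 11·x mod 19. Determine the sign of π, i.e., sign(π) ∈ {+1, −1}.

Trace 7: π^k(7) = [7, 1, 11] for k=0..2.
Cycle type of π: 3×6 + 1; total 7 cycles.
sign(π) = (−1)^{n − #cycles} = (−1)^{19−7} = (−1)^12 = +1.
Zolotarev: (11|19) = +1, matching the cycle-count sign.

+1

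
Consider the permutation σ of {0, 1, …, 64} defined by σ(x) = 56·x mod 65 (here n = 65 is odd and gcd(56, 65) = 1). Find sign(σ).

Trace 36: π^k(36) = [36, 1, 56, 16, 51, 61] for k=0..5.
π_56 has 15 disjoint cycles with lengths [6, 6, 6, 6, 6, 6, 6, 6, 6, 6, 1, 1, 1, 1, 1] on {0,…,64}.
sign(π) = (−1)^{n − #cycles} = (−1)^{65−15} = (−1)^50 = +1.
The Jacobi symbol (56|65) = +1 (Zolotarev) agrees.

+1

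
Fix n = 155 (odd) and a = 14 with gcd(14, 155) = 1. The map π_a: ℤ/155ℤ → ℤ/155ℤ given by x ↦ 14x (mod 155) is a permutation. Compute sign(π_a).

+1

Orbit of 126 under x↦14x: [126, 59, 51, 94, 76, 134, 16]… (length divides ord_155(14)).
Decompose π into cycles: lengths [30, 30, 30, 30, 15, 15, 2, 2, 1] (9 cycles, including the fixed point 0).
With 9 cycles on 155 points, sign = (−1)^{155−9} = +1.
Via Zolotarev, sign(π_{14}) = (14|155) = +1.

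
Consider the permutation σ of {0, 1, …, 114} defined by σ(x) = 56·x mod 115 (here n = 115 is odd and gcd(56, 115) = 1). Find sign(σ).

-1

Start at x=21: 21 → 26 → 76 → 1 → 56 → 31 → 11 → … (one orbit).
π_56 has 10 disjoint cycles with lengths [22, 22, 22, 22, 22, 1, 1, 1, 1, 1] on {0,…,114}.
n − c = 115 − 10 = 105; sign = (−1)^105 = -1.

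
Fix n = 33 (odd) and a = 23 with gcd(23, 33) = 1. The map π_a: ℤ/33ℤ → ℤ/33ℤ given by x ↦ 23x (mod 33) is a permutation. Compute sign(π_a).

Start at x=1: 1 → 23 → 1 (one orbit).
22 cycles of lengths [2, 2, 2, 2, 2, 2, 2, 2, 2, 2, 2, 1, 1, 1, 1, 1, 1, 1, 1, 1, 1, 1].
Σ(ℓ_i−1) = 33−22 = 11; sign = (−1)^11 = -1.
The Jacobi symbol (23|33) = -1 (Zolotarev) agrees.

-1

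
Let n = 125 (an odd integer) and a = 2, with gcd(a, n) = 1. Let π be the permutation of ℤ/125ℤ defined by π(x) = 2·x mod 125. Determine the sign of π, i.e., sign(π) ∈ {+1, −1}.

Orbit of 36 under x↦2x: [36, 72, 19, 38, 76, 27, 54]… (length divides ord_125(2)).
Decompose π into cycles: lengths [100, 20, 4, 1] (4 cycles, including the fixed point 0).
Σ(ℓ_i−1) = 125−4 = 121; sign = (−1)^121 = -1.
Check: (2/125) = -1 by Zolotarev.

-1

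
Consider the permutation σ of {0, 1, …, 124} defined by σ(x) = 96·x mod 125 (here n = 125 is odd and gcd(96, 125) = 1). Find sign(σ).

+1

Orbit of 96 under x↦96x: [96, 91, 111, 31, 101, 71, 66]… (length divides ord_125(96)).
The orbit structure of x ↦ 96x mod 125: 13 orbits of sizes [25, 25, 25, 25, 5, 5, 5, 5, 1, 1, 1, 1, 1].
sign(π) = (−1)^{n − #cycles} = (−1)^{125−13} = (−1)^112 = +1.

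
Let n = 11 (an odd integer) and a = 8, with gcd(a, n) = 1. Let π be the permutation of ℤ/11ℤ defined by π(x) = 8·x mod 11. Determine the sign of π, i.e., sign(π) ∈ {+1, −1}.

Trace 10: π^k(10) = [10, 3, 2, 5, 7, 1, 8] for k=0..6.
Cycle lengths of π_8 on ℤ/11ℤ: [10, 1]; 2 cycles in total.
2 cycles on 11: each ℓ→(−1)^(ℓ−1), product (−1)^9 = -1.
Via Zolotarev, sign(π_{8}) = (8|11) = -1.

-1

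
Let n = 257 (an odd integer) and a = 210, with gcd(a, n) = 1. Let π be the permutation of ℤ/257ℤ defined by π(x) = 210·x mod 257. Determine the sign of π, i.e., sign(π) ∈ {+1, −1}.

-1

Trace 163: π^k(163) = [163, 49, 10, 44, 245, 50, 220] for k=0..6.
π_210 has 2 disjoint cycles with lengths [256, 1] on {0,…,256}.
Σ(ℓ_i−1) = 257−2 = 255; sign = (−1)^255 = -1.
Zolotarev: (210|257) = -1, matching the cycle-count sign.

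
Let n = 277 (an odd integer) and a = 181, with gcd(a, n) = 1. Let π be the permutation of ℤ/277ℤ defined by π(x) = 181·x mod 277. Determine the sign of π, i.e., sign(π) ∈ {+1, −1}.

-1

Trace 113: π^k(113) = [113, 232, 165, 226, 187, 53, 175] for k=0..6.
Cycle type of π: 276 + 1; total 2 cycles.
277 − 2 = 275 transpositions; sign(π) = (−1)^275 = -1.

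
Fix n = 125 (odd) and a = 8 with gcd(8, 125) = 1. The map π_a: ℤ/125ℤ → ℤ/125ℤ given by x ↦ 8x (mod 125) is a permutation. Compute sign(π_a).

-1

Start at x=72: 72 → 76 → 108 → 114 → 37 → 46 → 118 → … (one orbit).
Decompose π into cycles: lengths [100, 20, 4, 1] (4 cycles, including the fixed point 0).
With 4 cycles on 125 points, sign = (−1)^{125−4} = -1.
Check: (8/125) = -1 by Zolotarev.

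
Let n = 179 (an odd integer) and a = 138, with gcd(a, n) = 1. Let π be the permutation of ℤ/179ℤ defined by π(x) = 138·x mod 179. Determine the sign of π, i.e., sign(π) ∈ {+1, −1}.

+1

Trace 142: π^k(142) = [142, 85, 95, 43, 27, 146, 100] for k=0..6.
Cycle type of π: 89×2 + 1; total 3 cycles.
sign(π) = (−1)^{n − #cycles} = (−1)^{179−3} = (−1)^176 = +1.
Check: (138/179) = +1 by Zolotarev.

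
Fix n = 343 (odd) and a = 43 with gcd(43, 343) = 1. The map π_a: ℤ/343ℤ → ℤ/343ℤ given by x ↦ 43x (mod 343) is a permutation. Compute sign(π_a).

+1

Start at x=204: 204 → 197 → 239 → 330 → 127 → 316 → 211 → … (one orbit).
19 cycles of lengths [49, 49, 49, 49, 49, 49, 7, 7, 7, 7, 7, 7, 1, 1, 1, 1, 1, 1, 1].
Σ(ℓ_i−1) = 343−19 = 324; sign = (−1)^324 = +1.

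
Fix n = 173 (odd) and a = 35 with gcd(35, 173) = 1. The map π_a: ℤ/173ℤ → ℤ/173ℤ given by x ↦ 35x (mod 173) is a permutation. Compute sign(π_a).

Start at x=133: 133 → 157 → 132 → 122 → 118 → 151 → 95 → … (one orbit).
Cycle lengths of π_35 on ℤ/173ℤ: [86, 86, 1]; 3 cycles in total.
n − c = 173 − 3 = 170; sign = (−1)^170 = +1.
Zolotarev: (35|173) = +1, matching the cycle-count sign.

+1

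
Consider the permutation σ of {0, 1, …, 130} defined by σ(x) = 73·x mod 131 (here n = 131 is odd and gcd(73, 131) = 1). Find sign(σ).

Start at x=70: 70 → 1 → 73 → 89 → 78 → 61 → 130 → … (one orbit).
The orbit structure of x ↦ 73x mod 131: 14 orbits of sizes [10, 10, 10, 10, 10, 10, 10, 10, 10, 10, 10, 10, 10, 1].
Σ(ℓ_i−1) = 131−14 = 117; sign = (−1)^117 = -1.
The Jacobi symbol (73|131) = -1 (Zolotarev) agrees.

-1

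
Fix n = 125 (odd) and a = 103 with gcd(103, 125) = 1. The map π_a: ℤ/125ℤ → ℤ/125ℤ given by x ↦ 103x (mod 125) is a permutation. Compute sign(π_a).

-1

Orbit of 94 under x↦103x: [94, 57, 121, 88, 64, 92, 101]… (length divides ord_125(103)).
The orbit structure of x ↦ 103x mod 125: 4 orbits of sizes [100, 20, 4, 1].
125 − 4 = 121 transpositions; sign(π) = (−1)^121 = -1.
Zolotarev: (103|125) = -1, matching the cycle-count sign.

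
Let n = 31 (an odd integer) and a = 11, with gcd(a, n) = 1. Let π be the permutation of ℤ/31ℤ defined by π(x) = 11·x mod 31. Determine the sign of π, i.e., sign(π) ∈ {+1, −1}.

-1

Orbit of 17 under x↦11x: [17, 1, 11, 28, 29, 9, 6]… (length divides ord_31(11)).
2 cycles of lengths [30, 1].
sign(π) = (−1)^{n − #cycles} = (−1)^{31−2} = (−1)^29 = -1.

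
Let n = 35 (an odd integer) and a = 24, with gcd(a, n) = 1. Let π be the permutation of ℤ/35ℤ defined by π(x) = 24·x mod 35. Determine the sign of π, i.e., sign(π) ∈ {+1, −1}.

-1

Start at x=1: 1 → 24 → 16 → 34 → 11 → 19 → 1 (one orbit).
Decompose π into cycles: lengths [6, 6, 6, 6, 6, 2, 2, 1] (8 cycles, including the fixed point 0).
35 − 8 = 27 transpositions; sign(π) = (−1)^27 = -1.
Zolotarev: (24|35) = -1, matching the cycle-count sign.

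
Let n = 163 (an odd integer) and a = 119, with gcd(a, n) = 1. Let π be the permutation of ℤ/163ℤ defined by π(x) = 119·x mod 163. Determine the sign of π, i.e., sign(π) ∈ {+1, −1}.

Orbit of 83 under x↦119x: [83, 97, 133, 16, 111, 6, 62]… (length divides ord_163(119)).
Cycle lengths of π_119 on ℤ/163ℤ: [81, 81, 1]; 3 cycles in total.
3 cycles on 163: each ℓ→(−1)^(ℓ−1), product (−1)^160 = +1.

+1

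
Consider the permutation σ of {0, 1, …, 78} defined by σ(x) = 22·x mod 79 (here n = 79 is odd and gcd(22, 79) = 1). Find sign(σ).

+1

Trace 22: π^k(22) = [22, 10, 62, 21, 67, 52, 38] for k=0..6.
Cycle type of π: 13×6 + 1; total 7 cycles.
Σ(ℓ_i−1) = 79−7 = 72; sign = (−1)^72 = +1.
Via Zolotarev, sign(π_{22}) = (22|79) = +1.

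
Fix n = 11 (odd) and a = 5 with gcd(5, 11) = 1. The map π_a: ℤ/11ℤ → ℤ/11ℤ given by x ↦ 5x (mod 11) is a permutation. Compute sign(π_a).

Start at x=3: 3 → 4 → 9 → 1 → 5 → 3 (one orbit).
Cycle type of π: 5×2 + 1; total 3 cycles.
With 3 cycles on 11 points, sign = (−1)^{11−3} = +1.

+1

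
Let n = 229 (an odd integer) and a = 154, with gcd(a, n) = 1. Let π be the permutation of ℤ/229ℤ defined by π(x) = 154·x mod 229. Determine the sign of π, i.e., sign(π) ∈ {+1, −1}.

Orbit of 183 under x↦154x: [183, 15, 20, 103, 61, 5, 83]… (length divides ord_229(154)).
π_154 has 3 disjoint cycles with lengths [114, 114, 1] on {0,…,228}.
229 − 3 = 226 transpositions; sign(π) = (−1)^226 = +1.
Zolotarev: (154|229) = +1, matching the cycle-count sign.

+1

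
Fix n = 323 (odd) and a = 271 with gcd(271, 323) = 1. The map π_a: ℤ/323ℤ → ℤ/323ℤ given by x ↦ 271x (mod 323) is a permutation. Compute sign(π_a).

+1

Trace 273: π^k(273) = [273, 16, 137, 305, 290, 101, 239] for k=0..6.
π_271 has 27 disjoint cycles with lengths [18, 18, 18, 18, 18, 18, 18, 18, 18, 18, 18, 18, 18, 18, 18, 18, 9, 9, 2, 2, 2, 2, 2, 2, 2, 2, 1] on {0,…,322}.
323 − 27 = 296 transpositions; sign(π) = (−1)^296 = +1.
Zolotarev: (271|323) = +1, matching the cycle-count sign.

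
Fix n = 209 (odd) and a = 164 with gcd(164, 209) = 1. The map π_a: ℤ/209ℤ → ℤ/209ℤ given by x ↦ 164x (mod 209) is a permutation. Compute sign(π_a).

Orbit of 164 under x↦164x: [164, 144, 208, 45, 65, 1]… (length divides ord_209(164)).
Cycle type of π: 6×33 + 2×5 + 1; total 39 cycles.
Σ(ℓ_i−1) = 209−39 = 170; sign = (−1)^170 = +1.

+1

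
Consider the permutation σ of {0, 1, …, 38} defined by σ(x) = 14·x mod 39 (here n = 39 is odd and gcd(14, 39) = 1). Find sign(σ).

Start at x=14: 14 → 1 → 14 (one orbit).
Cycle lengths of π_14 on ℤ/39ℤ: [2, 2, 2, 2, 2, 2, 2, 2, 2, 2, 2, 2, 2, 1, 1, 1, 1, 1, 1, 1, 1, 1, 1, 1, 1, 1]; 26 cycles in total.
26 cycles on 39: each ℓ→(−1)^(ℓ−1), product (−1)^13 = -1.

-1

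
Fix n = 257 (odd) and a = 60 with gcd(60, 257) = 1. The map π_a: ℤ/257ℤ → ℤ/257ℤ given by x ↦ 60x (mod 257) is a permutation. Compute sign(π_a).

+1

Start at x=242: 242 → 128 → 227 → 256 → 197 → 255 → 137 → … (one orbit).
Cycle type of π: 32×8 + 1; total 9 cycles.
n − c = 257 − 9 = 248; sign = (−1)^248 = +1.
Check: (60/257) = +1 by Zolotarev.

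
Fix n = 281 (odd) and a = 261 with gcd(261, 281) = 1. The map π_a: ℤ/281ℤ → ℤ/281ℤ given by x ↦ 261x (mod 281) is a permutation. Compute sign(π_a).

Start at x=145: 145 → 191 → 114 → 249 → 78 → 126 → 9 → … (one orbit).
Cycle lengths of π_261 on ℤ/281ℤ: [140, 140, 1]; 3 cycles in total.
With 3 cycles on 281 points, sign = (−1)^{281−3} = +1.
Via Zolotarev, sign(π_{261}) = (261|281) = +1.

+1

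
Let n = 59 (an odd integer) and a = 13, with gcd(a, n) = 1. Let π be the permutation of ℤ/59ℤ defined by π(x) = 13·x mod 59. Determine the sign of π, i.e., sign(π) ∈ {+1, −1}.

Orbit of 48 under x↦13x: [48, 34, 29, 23, 4, 52, 27]… (length divides ord_59(13)).
Decompose π into cycles: lengths [58, 1] (2 cycles, including the fixed point 0).
With 2 cycles on 59 points, sign = (−1)^{59−2} = -1.
Via Zolotarev, sign(π_{13}) = (13|59) = -1.

-1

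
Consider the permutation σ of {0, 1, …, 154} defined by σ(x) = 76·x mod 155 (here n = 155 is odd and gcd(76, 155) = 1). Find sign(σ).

+1

Orbit of 126 under x↦76x: [126, 121, 51, 1, 76, 41, 16]… (length divides ord_155(76)).
π_76 has 15 disjoint cycles with lengths [15, 15, 15, 15, 15, 15, 15, 15, 15, 15, 1, 1, 1, 1, 1] on {0,…,154}.
sign(π) = (−1)^{n − #cycles} = (−1)^{155−15} = (−1)^140 = +1.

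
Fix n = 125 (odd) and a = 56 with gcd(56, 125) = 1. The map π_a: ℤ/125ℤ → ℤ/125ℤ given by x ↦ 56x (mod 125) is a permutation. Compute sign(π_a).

+1

Start at x=96: 96 → 1 → 56 → 11 → 116 → 121 → 26 → … (one orbit).
Decompose π into cycles: lengths [25, 25, 25, 25, 5, 5, 5, 5, 1, 1, 1, 1, 1] (13 cycles, including the fixed point 0).
n − c = 125 − 13 = 112; sign = (−1)^112 = +1.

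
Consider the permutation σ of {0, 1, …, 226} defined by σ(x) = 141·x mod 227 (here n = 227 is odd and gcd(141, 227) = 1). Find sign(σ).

+1

Start at x=207: 207 → 131 → 84 → 40 → 192 → 59 → 147 → … (one orbit).
Cycle type of π: 113×2 + 1; total 3 cycles.
n − c = 227 − 3 = 224; sign = (−1)^224 = +1.
Check: (141/227) = +1 by Zolotarev.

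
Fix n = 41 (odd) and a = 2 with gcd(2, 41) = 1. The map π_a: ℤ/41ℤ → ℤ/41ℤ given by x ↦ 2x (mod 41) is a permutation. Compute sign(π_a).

+1

Start at x=9: 9 → 18 → 36 → 31 → 21 → 1 → 2 → … (one orbit).
Decompose π into cycles: lengths [20, 20, 1] (3 cycles, including the fixed point 0).
3 cycles on 41: each ℓ→(−1)^(ℓ−1), product (−1)^38 = +1.
Check: (2/41) = +1 by Zolotarev.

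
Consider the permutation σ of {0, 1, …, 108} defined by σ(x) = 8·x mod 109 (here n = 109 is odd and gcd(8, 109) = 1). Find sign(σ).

-1

Trace 76: π^k(76) = [76, 63, 68, 108, 101, 45, 33] for k=0..6.
Decompose π into cycles: lengths [12, 12, 12, 12, 12, 12, 12, 12, 12, 1] (10 cycles, including the fixed point 0).
Σ(ℓ_i−1) = 109−10 = 99; sign = (−1)^99 = -1.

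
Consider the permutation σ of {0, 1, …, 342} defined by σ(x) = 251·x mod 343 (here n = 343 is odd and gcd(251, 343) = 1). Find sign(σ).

-1

Start at x=155: 155 → 146 → 288 → 258 → 274 → 174 → 113 → … (one orbit).
π_251 has 10 disjoint cycles with lengths [98, 98, 98, 14, 14, 14, 2, 2, 2, 1] on {0,…,342}.
343 − 10 = 333 transpositions; sign(π) = (−1)^333 = -1.
Zolotarev: (251|343) = -1, matching the cycle-count sign.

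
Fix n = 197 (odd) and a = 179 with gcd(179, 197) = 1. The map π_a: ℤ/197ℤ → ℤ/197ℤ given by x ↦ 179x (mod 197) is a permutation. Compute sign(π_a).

Start at x=90: 90 → 153 → 4 → 125 → 114 → 115 → 97 → … (one orbit).
Cycle lengths of π_179 on ℤ/197ℤ: [196, 1]; 2 cycles in total.
Σ(ℓ_i−1) = 197−2 = 195; sign = (−1)^195 = -1.

-1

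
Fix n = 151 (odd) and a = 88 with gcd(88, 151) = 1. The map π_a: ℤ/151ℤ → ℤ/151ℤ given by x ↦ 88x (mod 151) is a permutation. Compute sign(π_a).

Start at x=47: 47 → 59 → 58 → 121 → 78 → 69 → 32 → … (one orbit).
π_88 has 3 disjoint cycles with lengths [75, 75, 1] on {0,…,150}.
n − c = 151 − 3 = 148; sign = (−1)^148 = +1.
Via Zolotarev, sign(π_{88}) = (88|151) = +1.

+1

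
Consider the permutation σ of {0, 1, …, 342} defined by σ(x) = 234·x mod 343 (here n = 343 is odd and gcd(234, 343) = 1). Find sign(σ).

-1

Trace 193: π^k(193) = [193, 229, 78, 73, 275, 209, 200] for k=0..6.
π_234 has 4 disjoint cycles with lengths [294, 42, 6, 1] on {0,…,342}.
4 cycles on 343: each ℓ→(−1)^(ℓ−1), product (−1)^339 = -1.
Check: (234/343) = -1 by Zolotarev.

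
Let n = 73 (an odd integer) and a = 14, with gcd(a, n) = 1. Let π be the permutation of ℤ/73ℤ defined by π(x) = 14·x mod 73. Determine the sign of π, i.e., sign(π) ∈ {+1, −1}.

Trace 6: π^k(6) = [6, 11, 8, 39, 35, 52, 71] for k=0..6.
2 cycles of lengths [72, 1].
With 2 cycles on 73 points, sign = (−1)^{73−2} = -1.

-1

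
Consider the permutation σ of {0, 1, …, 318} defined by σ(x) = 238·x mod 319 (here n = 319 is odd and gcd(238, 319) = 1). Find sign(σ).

-1

Orbit of 256 under x↦238x: [256, 318, 81, 138, 306, 96, 199]… (length divides ord_319(238)).
Cycle lengths of π_238 on ℤ/319ℤ: [70, 70, 70, 70, 14, 14, 10, 1]; 8 cycles in total.
319 − 8 = 311 transpositions; sign(π) = (−1)^311 = -1.
Zolotarev: (238|319) = -1, matching the cycle-count sign.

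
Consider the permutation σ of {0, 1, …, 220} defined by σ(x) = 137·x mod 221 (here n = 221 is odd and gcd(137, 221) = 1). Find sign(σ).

-1

Start at x=1: 1 → 137 → 205 → 18 → 35 → 154 → 103 → … (one orbit).
34 cycles of lengths [12, 12, 12, 12, 12, 12, 12, 12, 12, 12, 12, 12, 12, 12, 12, 12, 12, 1, 1, 1, 1, 1, 1, 1, 1, 1, 1, 1, 1, 1, 1, 1, 1, 1].
n − c = 221 − 34 = 187; sign = (−1)^187 = -1.
Via Zolotarev, sign(π_{137}) = (137|221) = -1.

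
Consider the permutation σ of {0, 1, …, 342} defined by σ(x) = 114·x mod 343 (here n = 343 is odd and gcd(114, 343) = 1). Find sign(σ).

Orbit of 291 under x↦114x: [291, 246, 261, 256, 29, 219, 270]… (length divides ord_343(114)).
Cycle lengths of π_114 on ℤ/343ℤ: [147, 147, 21, 21, 3, 3, 1]; 7 cycles in total.
sign(π) = (−1)^{n − #cycles} = (−1)^{343−7} = (−1)^336 = +1.

+1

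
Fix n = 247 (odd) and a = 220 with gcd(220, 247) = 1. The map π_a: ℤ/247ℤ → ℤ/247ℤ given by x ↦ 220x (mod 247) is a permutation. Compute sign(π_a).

Orbit of 144 under x↦220x: [144, 64, 1, 220, 235, 77]… (length divides ord_247(220)).
Cycle lengths of π_220 on ℤ/247ℤ: [6, 6, 6, 6, 6, 6, 6, 6, 6, 6, 6, 6, 6, 6, 6, 6, 6, 6, 6, 6, 6, 6, 6, 6, 6, 6, 6, 6, 6, 6, 6, 6, 6, 6, 6, 6, 3, 3, 3, 3, 3, 3, 2, 2, 2, 2, 2, 2, 1]; 49 cycles in total.
Σ(ℓ_i−1) = 247−49 = 198; sign = (−1)^198 = +1.
Zolotarev: (220|247) = +1, matching the cycle-count sign.

+1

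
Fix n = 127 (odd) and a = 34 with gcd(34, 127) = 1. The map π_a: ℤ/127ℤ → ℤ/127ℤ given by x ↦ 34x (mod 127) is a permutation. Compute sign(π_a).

+1

Start at x=2: 2 → 68 → 26 → 122 → 84 → 62 → 76 → … (one orbit).
π_34 has 3 disjoint cycles with lengths [63, 63, 1] on {0,…,126}.
n − c = 127 − 3 = 124; sign = (−1)^124 = +1.
The Jacobi symbol (34|127) = +1 (Zolotarev) agrees.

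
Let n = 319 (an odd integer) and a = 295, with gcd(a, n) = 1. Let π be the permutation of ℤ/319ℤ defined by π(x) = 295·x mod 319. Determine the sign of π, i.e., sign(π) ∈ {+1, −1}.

Trace 180: π^k(180) = [180, 146, 5, 199, 9, 103, 80] for k=0..6.
π_295 has 9 disjoint cycles with lengths [70, 70, 70, 70, 14, 14, 5, 5, 1] on {0,…,318}.
sign(π) = (−1)^{n − #cycles} = (−1)^{319−9} = (−1)^310 = +1.
(295|319)_J = +1 (Zolotarev's lemma cross-check).

+1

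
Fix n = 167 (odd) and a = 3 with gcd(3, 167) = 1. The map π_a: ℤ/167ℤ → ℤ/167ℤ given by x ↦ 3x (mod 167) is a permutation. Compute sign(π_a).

Orbit of 36 under x↦3x: [36, 108, 157, 137, 77, 64, 25]… (length divides ord_167(3)).
Cycle type of π: 83×2 + 1; total 3 cycles.
3 cycles on 167: each ℓ→(−1)^(ℓ−1), product (−1)^164 = +1.

+1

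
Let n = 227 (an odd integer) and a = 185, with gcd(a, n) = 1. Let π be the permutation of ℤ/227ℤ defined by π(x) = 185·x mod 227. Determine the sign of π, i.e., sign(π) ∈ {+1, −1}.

Start at x=65: 65 → 221 → 25 → 85 → 62 → 120 → 181 → … (one orbit).
Cycle lengths of π_185 on ℤ/227ℤ: [113, 113, 1]; 3 cycles in total.
Σ(ℓ_i−1) = 227−3 = 224; sign = (−1)^224 = +1.
Zolotarev: (185|227) = +1, matching the cycle-count sign.

+1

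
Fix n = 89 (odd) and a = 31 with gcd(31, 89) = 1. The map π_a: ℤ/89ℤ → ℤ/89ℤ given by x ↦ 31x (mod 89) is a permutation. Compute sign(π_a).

Orbit of 11 under x↦31x: [11, 74, 69, 3, 4, 35, 17]… (length divides ord_89(31)).
π_31 has 2 disjoint cycles with lengths [88, 1] on {0,…,88}.
n − c = 89 − 2 = 87; sign = (−1)^87 = -1.

-1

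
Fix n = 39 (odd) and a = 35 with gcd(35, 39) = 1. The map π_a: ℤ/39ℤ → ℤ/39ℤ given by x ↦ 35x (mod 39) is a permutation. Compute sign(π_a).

-1

Trace 14: π^k(14) = [14, 22, 29, 1, 35, 16] for k=0..5.
Decompose π into cycles: lengths [6, 6, 6, 6, 3, 3, 3, 3, 2, 1] (10 cycles, including the fixed point 0).
Σ(ℓ_i−1) = 39−10 = 29; sign = (−1)^29 = -1.
Check: (35/39) = -1 by Zolotarev.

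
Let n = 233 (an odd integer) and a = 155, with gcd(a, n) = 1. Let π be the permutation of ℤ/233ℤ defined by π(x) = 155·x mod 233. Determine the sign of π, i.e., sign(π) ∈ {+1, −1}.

Trace 41: π^k(41) = [41, 64, 134, 33, 222, 159, 180] for k=0..6.
Decompose π into cycles: lengths [232, 1] (2 cycles, including the fixed point 0).
Σ(ℓ_i−1) = 233−2 = 231; sign = (−1)^231 = -1.
The Jacobi symbol (155|233) = -1 (Zolotarev) agrees.

-1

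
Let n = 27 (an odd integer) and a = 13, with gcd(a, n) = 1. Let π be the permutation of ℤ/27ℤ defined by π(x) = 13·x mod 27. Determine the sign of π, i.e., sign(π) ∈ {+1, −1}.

Orbit of 7 under x↦13x: [7, 10, 22, 16, 19, 4, 25]… (length divides ord_27(13)).
π_13 has 7 disjoint cycles with lengths [9, 9, 3, 3, 1, 1, 1] on {0,…,26}.
Σ(ℓ_i−1) = 27−7 = 20; sign = (−1)^20 = +1.
(13|27)_J = +1 (Zolotarev's lemma cross-check).

+1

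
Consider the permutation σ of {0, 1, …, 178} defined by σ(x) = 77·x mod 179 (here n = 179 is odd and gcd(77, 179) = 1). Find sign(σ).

Start at x=126: 126 → 36 → 87 → 76 → 124 → 61 → 43 → … (one orbit).
The orbit structure of x ↦ 77x mod 179: 3 orbits of sizes [89, 89, 1].
3 cycles on 179: each ℓ→(−1)^(ℓ−1), product (−1)^176 = +1.
Check: (77/179) = +1 by Zolotarev.

+1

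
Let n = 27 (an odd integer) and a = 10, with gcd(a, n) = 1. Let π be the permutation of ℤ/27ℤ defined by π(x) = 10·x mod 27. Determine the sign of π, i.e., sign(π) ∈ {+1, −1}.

+1

Trace 10: π^k(10) = [10, 19, 1] for k=0..2.
π_10 has 15 disjoint cycles with lengths [3, 3, 3, 3, 3, 3, 1, 1, 1, 1, 1, 1, 1, 1, 1] on {0,…,26}.
n − c = 27 − 15 = 12; sign = (−1)^12 = +1.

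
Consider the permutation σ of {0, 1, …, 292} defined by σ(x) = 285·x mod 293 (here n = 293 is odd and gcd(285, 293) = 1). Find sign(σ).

Start at x=42: 42 → 250 → 51 → 178 → 41 → 258 → 280 → … (one orbit).
The orbit structure of x ↦ 285x mod 293: 2 orbits of sizes [292, 1].
sign(π) = (−1)^{n − #cycles} = (−1)^{293−2} = (−1)^291 = -1.

-1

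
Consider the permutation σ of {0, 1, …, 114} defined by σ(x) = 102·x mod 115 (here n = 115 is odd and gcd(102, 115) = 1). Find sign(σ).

Trace 107: π^k(107) = [107, 104, 28, 96, 17, 9, 113] for k=0..6.
Decompose π into cycles: lengths [44, 44, 22, 4, 1] (5 cycles, including the fixed point 0).
115 − 5 = 110 transpositions; sign(π) = (−1)^110 = +1.
Check: (102/115) = +1 by Zolotarev.

+1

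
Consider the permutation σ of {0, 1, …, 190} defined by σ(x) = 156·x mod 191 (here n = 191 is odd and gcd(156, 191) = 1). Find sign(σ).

+1

Orbit of 180 under x↦156x: [180, 3, 86, 46, 109, 5, 16]… (length divides ord_191(156)).
π_156 has 3 disjoint cycles with lengths [95, 95, 1] on {0,…,190}.
Σ(ℓ_i−1) = 191−3 = 188; sign = (−1)^188 = +1.
Check: (156/191) = +1 by Zolotarev.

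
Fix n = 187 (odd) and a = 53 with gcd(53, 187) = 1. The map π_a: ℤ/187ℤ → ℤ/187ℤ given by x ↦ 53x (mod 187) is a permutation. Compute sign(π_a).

Trace 42: π^k(42) = [42, 169, 168, 115, 111, 86, 70] for k=0..6.
The orbit structure of x ↦ 53x mod 187: 9 orbits of sizes [40, 40, 40, 40, 8, 8, 5, 5, 1].
187 − 9 = 178 transpositions; sign(π) = (−1)^178 = +1.
The Jacobi symbol (53|187) = +1 (Zolotarev) agrees.

+1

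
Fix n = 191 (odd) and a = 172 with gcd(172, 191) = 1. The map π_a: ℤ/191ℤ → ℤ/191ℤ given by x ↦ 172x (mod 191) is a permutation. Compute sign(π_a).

Start at x=78: 78 → 46 → 81 → 180 → 18 → 40 → 4 → … (one orbit).
π_172 has 3 disjoint cycles with lengths [95, 95, 1] on {0,…,190}.
With 3 cycles on 191 points, sign = (−1)^{191−3} = +1.
Zolotarev: (172|191) = +1, matching the cycle-count sign.

+1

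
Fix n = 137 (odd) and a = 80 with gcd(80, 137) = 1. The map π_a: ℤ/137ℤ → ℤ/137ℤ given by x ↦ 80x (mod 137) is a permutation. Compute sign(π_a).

Trace 76: π^k(76) = [76, 52, 50, 27, 105, 43, 15] for k=0..6.
The orbit structure of x ↦ 80x mod 137: 2 orbits of sizes [136, 1].
sign(π) = (−1)^{n − #cycles} = (−1)^{137−2} = (−1)^135 = -1.

-1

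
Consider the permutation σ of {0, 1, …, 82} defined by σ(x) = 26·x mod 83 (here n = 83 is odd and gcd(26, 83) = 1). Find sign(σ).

+1

Trace 30: π^k(30) = [30, 33, 28, 64, 4, 21, 48] for k=0..6.
Cycle type of π: 41×2 + 1; total 3 cycles.
sign(π) = (−1)^{n − #cycles} = (−1)^{83−3} = (−1)^80 = +1.
Check: (26/83) = +1 by Zolotarev.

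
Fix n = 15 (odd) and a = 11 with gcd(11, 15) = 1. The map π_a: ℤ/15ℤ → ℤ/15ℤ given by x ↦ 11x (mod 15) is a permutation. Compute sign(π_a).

-1

Orbit of 11 under x↦11x: [11, 1]… (length divides ord_15(11)).
π_11 has 10 disjoint cycles with lengths [2, 2, 2, 2, 2, 1, 1, 1, 1, 1] on {0,…,14}.
15 − 10 = 5 transpositions; sign(π) = (−1)^5 = -1.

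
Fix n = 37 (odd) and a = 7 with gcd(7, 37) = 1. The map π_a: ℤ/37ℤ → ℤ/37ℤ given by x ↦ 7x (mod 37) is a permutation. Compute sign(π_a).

+1

Orbit of 33 under x↦7x: [33, 9, 26, 34, 16, 1, 7]… (length divides ord_37(7)).
5 cycles of lengths [9, 9, 9, 9, 1].
5 cycles on 37: each ℓ→(−1)^(ℓ−1), product (−1)^32 = +1.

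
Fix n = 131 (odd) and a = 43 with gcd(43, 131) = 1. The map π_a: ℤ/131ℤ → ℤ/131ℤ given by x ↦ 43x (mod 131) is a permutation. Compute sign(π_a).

+1

Start at x=60: 60 → 91 → 114 → 55 → 7 → 39 → 105 → … (one orbit).
3 cycles of lengths [65, 65, 1].
With 3 cycles on 131 points, sign = (−1)^{131−3} = +1.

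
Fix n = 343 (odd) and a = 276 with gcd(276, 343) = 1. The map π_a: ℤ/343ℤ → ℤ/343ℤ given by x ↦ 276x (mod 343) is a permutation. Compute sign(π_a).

-1

Start at x=197: 197 → 178 → 79 → 195 → 312 → 19 → 99 → … (one orbit).
π_276 has 16 disjoint cycles with lengths [42, 42, 42, 42, 42, 42, 42, 6, 6, 6, 6, 6, 6, 6, 6, 1] on {0,…,342}.
sign(π) = (−1)^{n − #cycles} = (−1)^{343−16} = (−1)^327 = -1.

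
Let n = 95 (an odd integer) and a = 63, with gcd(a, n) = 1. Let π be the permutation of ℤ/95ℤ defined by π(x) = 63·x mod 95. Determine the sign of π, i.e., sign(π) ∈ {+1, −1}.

Trace 83: π^k(83) = [83, 4, 62, 11, 28, 54, 77] for k=0..6.
6 cycles of lengths [36, 36, 9, 9, 4, 1].
6 cycles on 95: each ℓ→(−1)^(ℓ−1), product (−1)^89 = -1.

-1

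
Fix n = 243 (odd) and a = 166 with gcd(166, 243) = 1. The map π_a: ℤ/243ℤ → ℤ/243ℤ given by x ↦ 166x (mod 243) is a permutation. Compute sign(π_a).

Start at x=37: 37 → 67 → 187 → 181 → 157 → 61 → 163 → … (one orbit).
Decompose π into cycles: lengths [81, 81, 27, 27, 9, 9, 3, 3, 1, 1, 1] (11 cycles, including the fixed point 0).
sign(π) = (−1)^{n − #cycles} = (−1)^{243−11} = (−1)^232 = +1.
The Jacobi symbol (166|243) = +1 (Zolotarev) agrees.

+1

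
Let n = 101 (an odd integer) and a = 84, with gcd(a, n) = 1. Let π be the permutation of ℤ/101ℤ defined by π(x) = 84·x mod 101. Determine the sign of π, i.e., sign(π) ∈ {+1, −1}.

+1

Orbit of 84 under x↦84x: [84, 87, 36, 95, 1]… (length divides ord_101(84)).
Decompose π into cycles: lengths [5, 5, 5, 5, 5, 5, 5, 5, 5, 5, 5, 5, 5, 5, 5, 5, 5, 5, 5, 5, 1] (21 cycles, including the fixed point 0).
n − c = 101 − 21 = 80; sign = (−1)^80 = +1.
Zolotarev: (84|101) = +1, matching the cycle-count sign.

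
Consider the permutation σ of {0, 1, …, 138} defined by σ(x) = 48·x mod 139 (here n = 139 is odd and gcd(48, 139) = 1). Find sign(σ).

-1

Trace 23: π^k(23) = [23, 131, 33, 55, 138, 91, 59] for k=0..6.
4 cycles of lengths [46, 46, 46, 1].
4 cycles on 139: each ℓ→(−1)^(ℓ−1), product (−1)^135 = -1.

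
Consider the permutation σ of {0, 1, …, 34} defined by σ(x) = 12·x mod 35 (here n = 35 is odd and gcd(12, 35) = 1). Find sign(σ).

Trace 9: π^k(9) = [9, 3, 1, 12, 4, 13, 16] for k=0..6.
Cycle lengths of π_12 on ℤ/35ℤ: [12, 12, 6, 4, 1]; 5 cycles in total.
5 cycles on 35: each ℓ→(−1)^(ℓ−1), product (−1)^30 = +1.

+1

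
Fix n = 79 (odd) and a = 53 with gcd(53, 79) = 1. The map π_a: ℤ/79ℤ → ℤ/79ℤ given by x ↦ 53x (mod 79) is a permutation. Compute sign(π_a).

-1

Trace 38: π^k(38) = [38, 39, 13, 57, 19, 59, 46] for k=0..6.
Decompose π into cycles: lengths [78, 1] (2 cycles, including the fixed point 0).
2 cycles on 79: each ℓ→(−1)^(ℓ−1), product (−1)^77 = -1.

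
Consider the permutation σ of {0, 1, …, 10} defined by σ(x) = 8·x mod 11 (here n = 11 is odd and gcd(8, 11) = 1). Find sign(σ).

Orbit of 5 under x↦8x: [5, 7, 1, 8, 9, 6, 4]… (length divides ord_11(8)).
Cycle type of π: 10 + 1; total 2 cycles.
2 cycles on 11: each ℓ→(−1)^(ℓ−1), product (−1)^9 = -1.
The Jacobi symbol (8|11) = -1 (Zolotarev) agrees.

-1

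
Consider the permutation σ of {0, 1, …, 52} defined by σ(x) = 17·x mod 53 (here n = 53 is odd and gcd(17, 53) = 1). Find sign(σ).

Orbit of 37 under x↦17x: [37, 46, 40, 44, 6, 49, 38]… (length divides ord_53(17)).
Decompose π into cycles: lengths [26, 26, 1] (3 cycles, including the fixed point 0).
Σ(ℓ_i−1) = 53−3 = 50; sign = (−1)^50 = +1.
The Jacobi symbol (17|53) = +1 (Zolotarev) agrees.

+1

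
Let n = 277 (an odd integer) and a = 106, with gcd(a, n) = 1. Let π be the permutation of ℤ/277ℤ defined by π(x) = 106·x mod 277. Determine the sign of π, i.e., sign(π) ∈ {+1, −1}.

Orbit of 193 under x↦106x: [193, 237, 192, 131, 36, 215, 76]… (length divides ord_277(106)).
Cycle type of π: 138×2 + 1; total 3 cycles.
Σ(ℓ_i−1) = 277−3 = 274; sign = (−1)^274 = +1.

+1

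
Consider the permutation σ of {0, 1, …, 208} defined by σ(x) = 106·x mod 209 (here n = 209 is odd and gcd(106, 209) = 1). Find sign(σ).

Trace 58: π^k(58) = [58, 87, 26, 39, 163, 140, 1] for k=0..6.
Cycle lengths of π_106 on ℤ/209ℤ: [30, 30, 30, 30, 30, 30, 10, 3, 3, 3, 3, 3, 3, 1]; 14 cycles in total.
Σ(ℓ_i−1) = 209−14 = 195; sign = (−1)^195 = -1.
Zolotarev: (106|209) = -1, matching the cycle-count sign.

-1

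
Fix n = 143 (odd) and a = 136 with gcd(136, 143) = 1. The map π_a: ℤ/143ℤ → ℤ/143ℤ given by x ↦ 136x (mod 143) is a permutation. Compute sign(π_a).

Start at x=124: 124 → 133 → 70 → 82 → 141 → 14 → 45 → … (one orbit).
Decompose π into cycles: lengths [60, 60, 12, 5, 5, 1] (6 cycles, including the fixed point 0).
143 − 6 = 137 transpositions; sign(π) = (−1)^137 = -1.
Via Zolotarev, sign(π_{136}) = (136|143) = -1.

-1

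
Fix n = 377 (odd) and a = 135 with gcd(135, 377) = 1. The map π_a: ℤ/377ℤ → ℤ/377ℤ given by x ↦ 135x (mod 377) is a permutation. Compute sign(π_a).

+1

Orbit of 31 under x↦135x: [31, 38, 229, 1, 135, 129, 73]… (length divides ord_377(135)).
17 cycles of lengths [28, 28, 28, 28, 28, 28, 28, 28, 28, 28, 28, 28, 28, 4, 4, 4, 1].
Σ(ℓ_i−1) = 377−17 = 360; sign = (−1)^360 = +1.
The Jacobi symbol (135|377) = +1 (Zolotarev) agrees.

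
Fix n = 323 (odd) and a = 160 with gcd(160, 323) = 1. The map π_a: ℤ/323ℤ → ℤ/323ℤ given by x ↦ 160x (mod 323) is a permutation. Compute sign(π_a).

+1

Orbit of 77 under x↦160x: [77, 46, 254, 265, 87, 31, 115]… (length divides ord_323(160)).
11 cycles of lengths [48, 48, 48, 48, 48, 48, 16, 6, 6, 6, 1].
11 cycles on 323: each ℓ→(−1)^(ℓ−1), product (−1)^312 = +1.
The Jacobi symbol (160|323) = +1 (Zolotarev) agrees.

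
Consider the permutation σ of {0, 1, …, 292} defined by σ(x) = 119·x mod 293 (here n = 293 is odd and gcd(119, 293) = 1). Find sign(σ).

-1

Trace 260: π^k(260) = [260, 175, 22, 274, 83, 208, 140] for k=0..6.
Decompose π into cycles: lengths [292, 1] (2 cycles, including the fixed point 0).
n − c = 293 − 2 = 291; sign = (−1)^291 = -1.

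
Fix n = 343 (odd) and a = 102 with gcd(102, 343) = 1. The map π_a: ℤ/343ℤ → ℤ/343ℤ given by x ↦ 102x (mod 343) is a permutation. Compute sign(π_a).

Start at x=289: 289 → 323 → 18 → 121 → 337 → 74 → 2 → … (one orbit).
7 cycles of lengths [147, 147, 21, 21, 3, 3, 1].
sign(π) = (−1)^{n − #cycles} = (−1)^{343−7} = (−1)^336 = +1.
Via Zolotarev, sign(π_{102}) = (102|343) = +1.

+1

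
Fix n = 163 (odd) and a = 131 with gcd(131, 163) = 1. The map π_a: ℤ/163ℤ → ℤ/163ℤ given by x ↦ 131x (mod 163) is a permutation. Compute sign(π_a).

+1

Orbit of 118 under x↦131x: [118, 136, 49, 62, 135, 81, 16]… (length divides ord_163(131)).
Cycle lengths of π_131 on ℤ/163ℤ: [81, 81, 1]; 3 cycles in total.
n − c = 163 − 3 = 160; sign = (−1)^160 = +1.
Check: (131/163) = +1 by Zolotarev.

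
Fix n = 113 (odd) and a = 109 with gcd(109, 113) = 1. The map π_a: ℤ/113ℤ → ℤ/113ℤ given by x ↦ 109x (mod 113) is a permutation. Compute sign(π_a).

Trace 30: π^k(30) = [30, 106, 28, 1, 109, 16, 49] for k=0..6.
Decompose π into cycles: lengths [7, 7, 7, 7, 7, 7, 7, 7, 7, 7, 7, 7, 7, 7, 7, 7, 1] (17 cycles, including the fixed point 0).
n − c = 113 − 17 = 96; sign = (−1)^96 = +1.
Zolotarev: (109|113) = +1, matching the cycle-count sign.

+1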